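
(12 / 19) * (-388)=-4656 / 19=-245.05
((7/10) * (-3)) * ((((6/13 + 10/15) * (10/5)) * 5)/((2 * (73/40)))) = -6160/949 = -6.49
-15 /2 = -7.50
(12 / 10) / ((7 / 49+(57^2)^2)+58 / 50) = 70 / 615766801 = 0.00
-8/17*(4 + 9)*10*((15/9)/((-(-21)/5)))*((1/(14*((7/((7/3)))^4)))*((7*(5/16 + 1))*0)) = 0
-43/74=-0.58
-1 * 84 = -84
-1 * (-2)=2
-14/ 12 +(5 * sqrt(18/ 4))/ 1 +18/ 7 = 59/ 42 +15 * sqrt(2)/ 2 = 12.01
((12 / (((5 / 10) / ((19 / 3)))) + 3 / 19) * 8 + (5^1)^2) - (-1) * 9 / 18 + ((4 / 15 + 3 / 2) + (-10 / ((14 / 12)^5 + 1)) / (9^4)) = 78474289277 / 63055395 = 1244.53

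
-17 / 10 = -1.70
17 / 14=1.21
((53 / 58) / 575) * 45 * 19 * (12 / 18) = 3021 / 3335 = 0.91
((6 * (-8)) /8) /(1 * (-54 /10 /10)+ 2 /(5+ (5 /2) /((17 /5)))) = 31.37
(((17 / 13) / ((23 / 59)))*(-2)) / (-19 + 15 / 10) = 0.38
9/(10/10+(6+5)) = 3/4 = 0.75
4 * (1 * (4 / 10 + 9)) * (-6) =-225.60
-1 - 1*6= -7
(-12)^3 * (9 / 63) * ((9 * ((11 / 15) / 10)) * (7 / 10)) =-14256 / 125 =-114.05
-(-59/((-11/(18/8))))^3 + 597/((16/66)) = 60054957/85184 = 705.00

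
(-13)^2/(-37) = -169/37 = -4.57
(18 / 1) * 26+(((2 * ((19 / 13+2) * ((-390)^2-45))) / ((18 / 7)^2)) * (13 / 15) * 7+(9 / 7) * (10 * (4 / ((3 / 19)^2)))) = 40671191 / 42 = 968361.69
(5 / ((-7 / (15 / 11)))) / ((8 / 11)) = -75 / 56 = -1.34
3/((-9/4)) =-4/3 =-1.33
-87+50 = -37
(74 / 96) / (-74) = -1 / 96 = -0.01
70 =70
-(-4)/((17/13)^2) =676/289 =2.34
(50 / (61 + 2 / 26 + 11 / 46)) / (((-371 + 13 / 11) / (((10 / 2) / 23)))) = -17875 / 37290339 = -0.00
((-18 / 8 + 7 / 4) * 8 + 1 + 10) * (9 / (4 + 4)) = 63 / 8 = 7.88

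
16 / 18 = 8 / 9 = 0.89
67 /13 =5.15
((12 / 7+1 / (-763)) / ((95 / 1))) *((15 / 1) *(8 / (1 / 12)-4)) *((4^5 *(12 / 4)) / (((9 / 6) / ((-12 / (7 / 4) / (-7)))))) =35461398528 / 710353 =49920.81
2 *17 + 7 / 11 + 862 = 9863 / 11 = 896.64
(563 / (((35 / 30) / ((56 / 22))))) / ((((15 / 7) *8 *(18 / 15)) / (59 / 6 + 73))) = 1958677 / 396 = 4946.15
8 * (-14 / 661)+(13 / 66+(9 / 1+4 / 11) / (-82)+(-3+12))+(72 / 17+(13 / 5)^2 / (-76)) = 377254559591 / 28886955900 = 13.06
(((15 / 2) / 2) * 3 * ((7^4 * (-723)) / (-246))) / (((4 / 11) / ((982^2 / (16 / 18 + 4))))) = 56497237123005 / 1312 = 43061918538.88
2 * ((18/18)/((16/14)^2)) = 49/32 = 1.53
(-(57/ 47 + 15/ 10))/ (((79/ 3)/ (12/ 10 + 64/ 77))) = -59823/ 285901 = -0.21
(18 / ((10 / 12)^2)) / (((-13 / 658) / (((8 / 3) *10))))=-2274048 / 65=-34985.35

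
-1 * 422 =-422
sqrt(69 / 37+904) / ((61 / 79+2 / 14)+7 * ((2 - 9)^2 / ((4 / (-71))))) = -0.00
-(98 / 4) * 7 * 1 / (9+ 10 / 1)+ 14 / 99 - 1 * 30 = -146285 / 3762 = -38.88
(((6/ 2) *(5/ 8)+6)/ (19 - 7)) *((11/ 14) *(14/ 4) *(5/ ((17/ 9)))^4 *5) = 4736221875/ 10690688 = 443.02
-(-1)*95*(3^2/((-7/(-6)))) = 5130/7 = 732.86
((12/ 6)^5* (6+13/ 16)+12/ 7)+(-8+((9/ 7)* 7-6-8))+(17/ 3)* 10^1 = 5531/ 21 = 263.38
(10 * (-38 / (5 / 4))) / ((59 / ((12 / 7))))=-3648 / 413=-8.83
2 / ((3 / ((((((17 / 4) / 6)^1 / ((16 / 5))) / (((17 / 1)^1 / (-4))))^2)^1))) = 25 / 13824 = 0.00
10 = 10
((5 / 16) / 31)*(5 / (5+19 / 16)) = 25 / 3069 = 0.01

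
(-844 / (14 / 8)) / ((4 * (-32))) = 211 / 56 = 3.77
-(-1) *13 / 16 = 13 / 16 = 0.81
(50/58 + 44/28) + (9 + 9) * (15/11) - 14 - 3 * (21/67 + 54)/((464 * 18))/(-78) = 4846811225/373429056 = 12.98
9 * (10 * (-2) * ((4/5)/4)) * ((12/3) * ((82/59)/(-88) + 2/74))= -38844/24013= -1.62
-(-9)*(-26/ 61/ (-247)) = 18/ 1159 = 0.02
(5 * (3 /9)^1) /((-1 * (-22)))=5 /66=0.08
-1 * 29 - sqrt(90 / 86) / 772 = -29 - 3 * sqrt(215) / 33196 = -29.00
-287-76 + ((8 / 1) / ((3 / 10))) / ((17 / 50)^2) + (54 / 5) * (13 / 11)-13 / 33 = -1906602 / 15895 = -119.95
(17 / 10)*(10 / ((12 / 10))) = 14.17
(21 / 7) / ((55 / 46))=138 / 55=2.51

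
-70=-70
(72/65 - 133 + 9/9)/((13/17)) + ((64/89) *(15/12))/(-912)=-733742653/4286685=-171.17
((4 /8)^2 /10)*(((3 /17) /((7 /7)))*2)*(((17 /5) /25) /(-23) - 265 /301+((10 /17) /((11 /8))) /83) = -8876439624 /1141676256875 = -0.01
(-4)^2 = 16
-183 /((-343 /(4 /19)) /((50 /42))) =6100 /45619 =0.13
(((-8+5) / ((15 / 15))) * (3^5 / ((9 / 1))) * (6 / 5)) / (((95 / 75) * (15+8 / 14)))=-10206 / 2071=-4.93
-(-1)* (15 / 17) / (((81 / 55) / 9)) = 275 / 51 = 5.39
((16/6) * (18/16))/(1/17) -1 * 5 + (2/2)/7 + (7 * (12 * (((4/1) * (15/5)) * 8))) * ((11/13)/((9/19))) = 14451.07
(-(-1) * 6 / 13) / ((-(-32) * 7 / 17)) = 51 / 1456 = 0.04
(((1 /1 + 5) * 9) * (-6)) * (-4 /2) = 648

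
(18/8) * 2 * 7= 63/2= 31.50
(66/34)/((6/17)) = 5.50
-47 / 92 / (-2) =47 / 184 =0.26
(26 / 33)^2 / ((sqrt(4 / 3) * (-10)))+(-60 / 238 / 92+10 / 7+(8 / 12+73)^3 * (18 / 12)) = 2110204843 / 3519-169 * sqrt(3) / 5445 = 599660.32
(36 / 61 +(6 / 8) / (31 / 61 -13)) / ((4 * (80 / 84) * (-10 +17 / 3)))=-413973 / 12891008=-0.03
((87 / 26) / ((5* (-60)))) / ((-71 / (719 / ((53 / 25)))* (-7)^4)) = 20851 / 939636152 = 0.00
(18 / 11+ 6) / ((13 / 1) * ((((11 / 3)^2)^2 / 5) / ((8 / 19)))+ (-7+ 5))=272160 / 39708317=0.01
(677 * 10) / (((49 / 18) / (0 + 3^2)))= 1096740 / 49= 22382.45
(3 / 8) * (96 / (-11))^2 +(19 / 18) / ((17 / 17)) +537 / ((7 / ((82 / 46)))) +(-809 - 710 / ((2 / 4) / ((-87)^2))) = -3769090514509 / 350658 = -10748622.63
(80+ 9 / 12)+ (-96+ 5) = -41 / 4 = -10.25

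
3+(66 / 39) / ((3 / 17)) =491 / 39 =12.59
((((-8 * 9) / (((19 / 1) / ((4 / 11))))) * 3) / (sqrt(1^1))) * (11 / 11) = -864 / 209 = -4.13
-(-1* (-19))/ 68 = -19/ 68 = -0.28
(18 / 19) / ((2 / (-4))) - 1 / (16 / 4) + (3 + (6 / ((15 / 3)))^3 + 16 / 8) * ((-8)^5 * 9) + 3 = -1984167.08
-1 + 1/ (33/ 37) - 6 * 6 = -1184/ 33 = -35.88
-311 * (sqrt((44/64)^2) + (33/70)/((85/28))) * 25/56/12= -1782341/182784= -9.75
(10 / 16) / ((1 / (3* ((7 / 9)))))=35 / 24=1.46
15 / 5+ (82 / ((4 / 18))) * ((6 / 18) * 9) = 1110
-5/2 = -2.50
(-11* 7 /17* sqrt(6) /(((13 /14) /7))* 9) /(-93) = 22638* sqrt(6) /6851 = 8.09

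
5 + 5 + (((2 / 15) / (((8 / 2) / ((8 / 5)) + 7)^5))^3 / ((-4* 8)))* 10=102472607451654888501866 / 10247260745165488851825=10.00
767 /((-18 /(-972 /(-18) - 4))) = -19175 /9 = -2130.56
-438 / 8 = -219 / 4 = -54.75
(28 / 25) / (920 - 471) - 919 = -10315747 / 11225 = -919.00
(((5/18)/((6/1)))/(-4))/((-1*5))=1/432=0.00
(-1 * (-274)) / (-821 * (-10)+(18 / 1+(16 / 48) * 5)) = 0.03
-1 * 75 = -75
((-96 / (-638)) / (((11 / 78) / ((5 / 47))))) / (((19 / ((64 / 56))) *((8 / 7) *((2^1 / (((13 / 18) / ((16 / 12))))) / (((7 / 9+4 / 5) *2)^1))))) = 47996 / 9400611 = 0.01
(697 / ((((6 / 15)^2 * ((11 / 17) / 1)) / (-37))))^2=120128724105625 / 1936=62049960798.36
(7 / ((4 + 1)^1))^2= 49 / 25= 1.96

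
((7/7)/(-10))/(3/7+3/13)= -91/600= -0.15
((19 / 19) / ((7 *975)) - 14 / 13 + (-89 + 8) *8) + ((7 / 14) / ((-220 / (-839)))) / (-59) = -23001440443 / 35435400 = -649.11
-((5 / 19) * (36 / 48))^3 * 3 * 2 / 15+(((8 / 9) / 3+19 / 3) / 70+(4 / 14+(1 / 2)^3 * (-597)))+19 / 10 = -3001214435 / 41483232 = -72.35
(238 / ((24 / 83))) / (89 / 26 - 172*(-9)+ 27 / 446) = 28633423 / 53973012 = 0.53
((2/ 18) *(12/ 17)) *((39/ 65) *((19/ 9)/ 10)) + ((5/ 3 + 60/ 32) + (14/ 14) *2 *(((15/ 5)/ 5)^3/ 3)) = 565427/ 153000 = 3.70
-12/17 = -0.71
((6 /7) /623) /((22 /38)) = 114 /47971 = 0.00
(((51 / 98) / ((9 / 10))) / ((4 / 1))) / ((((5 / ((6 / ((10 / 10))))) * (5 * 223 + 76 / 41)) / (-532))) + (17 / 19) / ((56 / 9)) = 0.06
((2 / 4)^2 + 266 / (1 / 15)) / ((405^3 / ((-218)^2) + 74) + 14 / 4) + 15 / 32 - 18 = -33265280323 / 2243623520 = -14.83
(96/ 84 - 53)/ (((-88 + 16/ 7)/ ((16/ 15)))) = 242/ 375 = 0.65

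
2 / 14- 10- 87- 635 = -5123 / 7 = -731.86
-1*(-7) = 7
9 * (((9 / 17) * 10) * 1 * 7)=5670 / 17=333.53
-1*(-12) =12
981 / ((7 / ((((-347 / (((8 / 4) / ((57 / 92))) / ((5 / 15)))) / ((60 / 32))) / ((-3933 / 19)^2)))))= -718637 / 11497815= -0.06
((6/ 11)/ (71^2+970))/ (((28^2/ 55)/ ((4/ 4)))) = 15/ 2356312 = 0.00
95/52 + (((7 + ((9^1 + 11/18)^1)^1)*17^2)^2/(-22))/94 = -97053278713/8710416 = -11142.21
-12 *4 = -48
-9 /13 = -0.69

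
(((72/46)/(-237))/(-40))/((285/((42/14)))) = 3/1726150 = 0.00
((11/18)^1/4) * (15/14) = 55/336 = 0.16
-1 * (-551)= 551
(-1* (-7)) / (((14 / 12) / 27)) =162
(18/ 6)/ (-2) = -1.50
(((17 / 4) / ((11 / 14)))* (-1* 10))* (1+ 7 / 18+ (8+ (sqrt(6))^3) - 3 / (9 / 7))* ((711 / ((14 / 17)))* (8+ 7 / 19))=-490067415* sqrt(6) / 209 - 2305131915 / 836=-8500947.78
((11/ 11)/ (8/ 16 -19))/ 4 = -1/ 74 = -0.01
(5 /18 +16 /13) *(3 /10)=0.45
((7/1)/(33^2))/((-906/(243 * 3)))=-189/36542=-0.01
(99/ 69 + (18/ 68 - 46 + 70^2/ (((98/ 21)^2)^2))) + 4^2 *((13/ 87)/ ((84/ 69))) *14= -43168481/ 6667332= -6.47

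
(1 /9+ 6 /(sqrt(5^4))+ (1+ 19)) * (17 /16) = 77843 /3600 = 21.62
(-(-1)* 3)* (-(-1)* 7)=21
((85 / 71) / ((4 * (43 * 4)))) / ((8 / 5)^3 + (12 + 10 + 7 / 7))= 10625 / 165448176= 0.00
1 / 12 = 0.08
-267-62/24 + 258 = -139/12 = -11.58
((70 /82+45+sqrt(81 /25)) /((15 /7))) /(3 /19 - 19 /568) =737989336 /4129725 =178.70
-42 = -42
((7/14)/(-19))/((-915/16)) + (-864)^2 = 12977832968/17385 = 746496.00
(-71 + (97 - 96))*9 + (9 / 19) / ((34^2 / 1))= -13837311 / 21964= -630.00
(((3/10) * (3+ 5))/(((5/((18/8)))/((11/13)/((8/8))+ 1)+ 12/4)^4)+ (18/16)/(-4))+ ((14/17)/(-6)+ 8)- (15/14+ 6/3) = 685194763350143/151667185477920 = 4.52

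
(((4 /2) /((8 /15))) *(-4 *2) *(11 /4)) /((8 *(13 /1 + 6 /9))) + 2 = 817 /656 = 1.25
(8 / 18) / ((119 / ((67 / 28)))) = 67 / 7497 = 0.01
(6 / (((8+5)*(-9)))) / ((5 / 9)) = -0.09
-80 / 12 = -20 / 3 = -6.67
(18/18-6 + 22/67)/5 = -313/335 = -0.93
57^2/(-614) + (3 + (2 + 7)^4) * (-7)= -28215321/614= -45953.29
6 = 6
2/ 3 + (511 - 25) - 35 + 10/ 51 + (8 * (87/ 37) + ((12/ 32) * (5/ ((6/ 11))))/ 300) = 284218439/ 603840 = 470.69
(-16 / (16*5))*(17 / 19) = -17 / 95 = -0.18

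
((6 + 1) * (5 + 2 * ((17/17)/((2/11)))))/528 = 7/33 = 0.21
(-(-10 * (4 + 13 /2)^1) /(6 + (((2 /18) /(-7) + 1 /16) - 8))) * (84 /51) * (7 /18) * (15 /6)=-2881200 /33473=-86.08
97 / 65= 1.49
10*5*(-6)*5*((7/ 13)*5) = -52500/ 13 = -4038.46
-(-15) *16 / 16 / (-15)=-1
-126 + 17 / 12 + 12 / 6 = -1471 / 12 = -122.58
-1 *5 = -5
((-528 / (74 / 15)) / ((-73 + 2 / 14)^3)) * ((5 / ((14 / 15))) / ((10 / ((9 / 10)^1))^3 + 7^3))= 392931 / 454469587414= 0.00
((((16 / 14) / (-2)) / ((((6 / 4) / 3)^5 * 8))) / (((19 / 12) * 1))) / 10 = -96 / 665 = -0.14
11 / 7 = 1.57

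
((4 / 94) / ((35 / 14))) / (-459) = -4 / 107865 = -0.00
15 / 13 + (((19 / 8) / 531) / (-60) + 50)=169494953 / 3313440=51.15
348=348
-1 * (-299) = 299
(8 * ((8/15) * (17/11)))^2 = 1183744/27225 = 43.48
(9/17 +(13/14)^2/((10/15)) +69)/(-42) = -1.69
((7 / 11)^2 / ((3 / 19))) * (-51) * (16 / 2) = -1046.41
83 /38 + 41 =1641 /38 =43.18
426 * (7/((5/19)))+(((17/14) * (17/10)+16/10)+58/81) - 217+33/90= 25218679/2268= 11119.35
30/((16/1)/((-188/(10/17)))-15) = -4794/2405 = -1.99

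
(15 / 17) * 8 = 7.06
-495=-495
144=144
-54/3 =-18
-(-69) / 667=3 / 29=0.10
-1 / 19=-0.05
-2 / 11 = -0.18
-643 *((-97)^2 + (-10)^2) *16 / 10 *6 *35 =-2054400432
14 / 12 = 7 / 6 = 1.17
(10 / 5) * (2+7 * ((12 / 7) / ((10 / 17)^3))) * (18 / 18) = 15239 / 125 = 121.91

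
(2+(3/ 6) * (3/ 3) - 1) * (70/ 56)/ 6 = 5/ 16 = 0.31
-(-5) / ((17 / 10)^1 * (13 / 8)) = 400 / 221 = 1.81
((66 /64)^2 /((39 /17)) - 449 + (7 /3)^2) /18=-53085965 /2156544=-24.62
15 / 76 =0.20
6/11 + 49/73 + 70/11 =6087/803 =7.58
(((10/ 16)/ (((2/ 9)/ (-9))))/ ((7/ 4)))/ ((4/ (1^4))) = -405/ 112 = -3.62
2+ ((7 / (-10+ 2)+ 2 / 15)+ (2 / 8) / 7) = 1087 / 840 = 1.29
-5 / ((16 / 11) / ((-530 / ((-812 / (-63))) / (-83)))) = -131175 / 77024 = -1.70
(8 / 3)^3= 512 / 27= 18.96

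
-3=-3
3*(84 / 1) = 252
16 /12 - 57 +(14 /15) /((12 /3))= -1663 /30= -55.43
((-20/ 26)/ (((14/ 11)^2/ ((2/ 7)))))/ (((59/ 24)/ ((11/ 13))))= -159720/ 3420053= -0.05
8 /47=0.17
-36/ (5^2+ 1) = -18/ 13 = -1.38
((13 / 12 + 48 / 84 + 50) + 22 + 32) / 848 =8875 / 71232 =0.12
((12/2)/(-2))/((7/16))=-48/7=-6.86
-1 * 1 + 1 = 0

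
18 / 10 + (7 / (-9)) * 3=-8 / 15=-0.53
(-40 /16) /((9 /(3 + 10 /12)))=-115 /108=-1.06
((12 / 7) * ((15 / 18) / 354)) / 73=5 / 90447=0.00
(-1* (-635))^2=403225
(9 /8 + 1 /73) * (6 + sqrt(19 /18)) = 665 * sqrt(38) /3504 + 1995 /292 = 8.00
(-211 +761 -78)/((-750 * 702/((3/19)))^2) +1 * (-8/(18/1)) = -617716124941/1389861281250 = -0.44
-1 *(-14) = 14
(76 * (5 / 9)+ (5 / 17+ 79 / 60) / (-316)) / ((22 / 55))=40822271 / 386784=105.54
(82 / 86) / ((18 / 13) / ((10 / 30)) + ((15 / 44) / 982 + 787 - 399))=23029864 / 9471806897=0.00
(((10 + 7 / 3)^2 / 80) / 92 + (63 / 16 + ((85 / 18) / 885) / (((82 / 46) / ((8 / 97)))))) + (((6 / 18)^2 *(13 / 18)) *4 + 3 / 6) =668565524783 / 139884770880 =4.78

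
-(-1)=1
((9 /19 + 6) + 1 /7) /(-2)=-440 /133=-3.31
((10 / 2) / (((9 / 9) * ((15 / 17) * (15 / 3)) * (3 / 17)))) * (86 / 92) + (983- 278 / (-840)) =989.33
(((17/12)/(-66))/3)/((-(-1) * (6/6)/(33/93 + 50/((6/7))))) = -46393/110484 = -0.42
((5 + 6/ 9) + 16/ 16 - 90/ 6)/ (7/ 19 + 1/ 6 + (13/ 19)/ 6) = -475/ 37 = -12.84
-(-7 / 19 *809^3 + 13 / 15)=55594888298 / 285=195069783.50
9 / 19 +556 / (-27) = -10321 / 513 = -20.12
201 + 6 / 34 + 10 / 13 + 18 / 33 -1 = 489825 / 2431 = 201.49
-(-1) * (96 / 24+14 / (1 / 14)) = 200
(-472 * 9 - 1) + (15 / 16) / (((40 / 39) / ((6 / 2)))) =-543521 / 128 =-4246.26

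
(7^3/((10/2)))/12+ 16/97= 34231/5820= 5.88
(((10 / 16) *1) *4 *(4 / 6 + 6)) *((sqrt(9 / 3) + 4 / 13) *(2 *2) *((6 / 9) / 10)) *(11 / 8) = 220 / 117 + 55 *sqrt(3) / 9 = 12.47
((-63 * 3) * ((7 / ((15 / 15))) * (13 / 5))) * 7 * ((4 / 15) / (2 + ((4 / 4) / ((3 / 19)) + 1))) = -17199 / 25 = -687.96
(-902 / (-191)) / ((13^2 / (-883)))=-796466 / 32279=-24.67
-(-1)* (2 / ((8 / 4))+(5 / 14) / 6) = 89 / 84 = 1.06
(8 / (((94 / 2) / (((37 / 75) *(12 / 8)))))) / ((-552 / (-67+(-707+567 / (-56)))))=77367 / 432400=0.18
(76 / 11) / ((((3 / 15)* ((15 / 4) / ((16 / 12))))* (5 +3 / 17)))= 2584 / 1089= 2.37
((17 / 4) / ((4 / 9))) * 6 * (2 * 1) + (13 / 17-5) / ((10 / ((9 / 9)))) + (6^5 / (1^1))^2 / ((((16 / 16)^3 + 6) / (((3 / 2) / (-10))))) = -3083502879 / 2380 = -1295589.44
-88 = -88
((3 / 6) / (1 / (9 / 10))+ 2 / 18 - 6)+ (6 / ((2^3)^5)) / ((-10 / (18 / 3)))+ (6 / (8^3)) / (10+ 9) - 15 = -57261479 / 2801664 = -20.44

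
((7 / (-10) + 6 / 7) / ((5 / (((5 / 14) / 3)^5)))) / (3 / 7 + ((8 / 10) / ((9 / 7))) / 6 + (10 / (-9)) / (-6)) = 6875 / 6563604096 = 0.00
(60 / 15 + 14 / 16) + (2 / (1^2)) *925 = 14839 / 8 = 1854.88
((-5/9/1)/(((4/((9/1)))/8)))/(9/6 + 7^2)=-20/101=-0.20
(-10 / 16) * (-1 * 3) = 15 / 8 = 1.88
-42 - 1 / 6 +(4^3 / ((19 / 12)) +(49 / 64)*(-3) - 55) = -215387 / 3648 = -59.04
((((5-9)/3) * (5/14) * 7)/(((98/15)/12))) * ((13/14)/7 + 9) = -134250/2401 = -55.91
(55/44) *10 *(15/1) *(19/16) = 7125/32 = 222.66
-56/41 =-1.37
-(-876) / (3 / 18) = 5256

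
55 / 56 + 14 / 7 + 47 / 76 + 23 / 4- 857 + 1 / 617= -556470619 / 656488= -847.65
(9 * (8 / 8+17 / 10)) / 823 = 243 / 8230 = 0.03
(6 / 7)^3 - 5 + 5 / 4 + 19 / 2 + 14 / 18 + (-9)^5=-59041.84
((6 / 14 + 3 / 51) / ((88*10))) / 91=29 / 4764760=0.00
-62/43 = -1.44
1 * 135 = 135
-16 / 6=-8 / 3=-2.67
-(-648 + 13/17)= 11003/17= 647.24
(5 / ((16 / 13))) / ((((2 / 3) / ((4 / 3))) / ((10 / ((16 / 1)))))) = 325 / 64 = 5.08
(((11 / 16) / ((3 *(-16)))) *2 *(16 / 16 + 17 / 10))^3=-0.00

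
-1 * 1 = -1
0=0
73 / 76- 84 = -6311 / 76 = -83.04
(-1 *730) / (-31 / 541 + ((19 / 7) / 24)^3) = 1872612725760 / 143279873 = 13069.61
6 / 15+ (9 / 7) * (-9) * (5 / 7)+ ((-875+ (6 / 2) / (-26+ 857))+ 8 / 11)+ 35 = -632398554 / 746515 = -847.13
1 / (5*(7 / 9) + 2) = 9 / 53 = 0.17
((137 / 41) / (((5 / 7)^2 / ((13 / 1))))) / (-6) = -87269 / 6150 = -14.19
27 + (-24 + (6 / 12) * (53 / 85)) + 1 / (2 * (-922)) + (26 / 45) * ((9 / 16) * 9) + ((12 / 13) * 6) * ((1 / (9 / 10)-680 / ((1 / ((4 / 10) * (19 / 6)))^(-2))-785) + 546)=-414033325589 / 113166280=-3658.63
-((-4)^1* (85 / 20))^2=-289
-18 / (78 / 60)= -180 / 13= -13.85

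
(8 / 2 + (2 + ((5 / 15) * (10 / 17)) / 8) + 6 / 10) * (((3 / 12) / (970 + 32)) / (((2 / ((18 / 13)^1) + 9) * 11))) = 0.00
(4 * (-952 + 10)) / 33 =-1256 / 11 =-114.18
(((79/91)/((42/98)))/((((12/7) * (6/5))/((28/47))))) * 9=19355/3666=5.28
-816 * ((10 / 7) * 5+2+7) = -92208 / 7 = -13172.57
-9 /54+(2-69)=-403 /6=-67.17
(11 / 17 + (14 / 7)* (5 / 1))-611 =-10206 / 17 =-600.35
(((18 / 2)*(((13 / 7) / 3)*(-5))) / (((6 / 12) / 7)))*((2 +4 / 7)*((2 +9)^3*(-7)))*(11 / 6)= 17129970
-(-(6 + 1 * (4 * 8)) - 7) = 45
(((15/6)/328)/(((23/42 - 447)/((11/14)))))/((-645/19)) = 209/528928208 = 0.00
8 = 8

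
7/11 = 0.64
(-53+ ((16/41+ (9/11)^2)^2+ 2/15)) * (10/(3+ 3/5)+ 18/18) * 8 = -1563.81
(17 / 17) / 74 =1 / 74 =0.01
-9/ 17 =-0.53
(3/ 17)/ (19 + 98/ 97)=97/ 10999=0.01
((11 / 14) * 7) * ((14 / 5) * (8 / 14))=8.80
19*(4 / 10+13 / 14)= 1767 / 70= 25.24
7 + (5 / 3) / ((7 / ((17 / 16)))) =2437 / 336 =7.25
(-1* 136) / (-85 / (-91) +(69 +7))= -12376 / 7001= -1.77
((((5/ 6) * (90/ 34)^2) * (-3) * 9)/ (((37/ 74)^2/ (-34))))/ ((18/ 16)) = 19058.82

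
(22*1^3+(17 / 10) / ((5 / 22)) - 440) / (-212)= 1.94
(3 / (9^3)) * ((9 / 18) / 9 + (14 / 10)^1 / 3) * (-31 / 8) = -1457 / 174960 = -0.01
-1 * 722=-722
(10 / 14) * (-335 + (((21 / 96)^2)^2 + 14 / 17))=-29784597195 / 124780544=-238.70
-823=-823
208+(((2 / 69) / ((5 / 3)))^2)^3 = 481116639250064 / 2313060765625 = 208.00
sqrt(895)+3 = 32.92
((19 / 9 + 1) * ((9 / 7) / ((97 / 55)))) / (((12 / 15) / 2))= 550 / 97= 5.67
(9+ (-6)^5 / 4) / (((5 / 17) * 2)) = -6579 / 2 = -3289.50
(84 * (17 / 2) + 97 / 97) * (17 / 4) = 12155 / 4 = 3038.75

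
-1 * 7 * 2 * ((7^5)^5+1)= -18774960675295508611312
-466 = -466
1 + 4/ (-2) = -1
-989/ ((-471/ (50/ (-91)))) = -49450/ 42861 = -1.15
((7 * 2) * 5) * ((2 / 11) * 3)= 420 / 11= 38.18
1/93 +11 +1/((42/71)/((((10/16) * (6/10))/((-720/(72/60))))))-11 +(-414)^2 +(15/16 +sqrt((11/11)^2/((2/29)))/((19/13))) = 13 * sqrt(58)/38 +119018040133/694400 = 171399.55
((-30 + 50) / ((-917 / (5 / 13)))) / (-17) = 0.00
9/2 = 4.50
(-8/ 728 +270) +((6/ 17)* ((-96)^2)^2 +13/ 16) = 741995857695/ 24752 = 29977208.21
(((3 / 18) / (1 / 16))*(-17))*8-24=-1160 / 3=-386.67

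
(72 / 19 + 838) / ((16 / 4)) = 7997 / 38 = 210.45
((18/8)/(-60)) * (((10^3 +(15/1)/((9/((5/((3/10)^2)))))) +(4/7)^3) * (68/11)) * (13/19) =-559142597/3225915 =-173.33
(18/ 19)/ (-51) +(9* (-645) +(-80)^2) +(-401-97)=31325/ 323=96.98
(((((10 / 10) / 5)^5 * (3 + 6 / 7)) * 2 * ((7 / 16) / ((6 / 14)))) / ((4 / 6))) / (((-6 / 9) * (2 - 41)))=189 / 1300000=0.00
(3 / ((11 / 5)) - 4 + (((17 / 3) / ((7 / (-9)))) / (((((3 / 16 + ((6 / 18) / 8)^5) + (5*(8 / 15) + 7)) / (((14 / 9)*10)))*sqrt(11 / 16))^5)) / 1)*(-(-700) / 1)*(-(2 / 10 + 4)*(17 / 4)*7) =2536485 / 11 + 1217573090357139867806518820398314004276051968*sqrt(11) / 253360330411042696779158111759365206875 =16169284.80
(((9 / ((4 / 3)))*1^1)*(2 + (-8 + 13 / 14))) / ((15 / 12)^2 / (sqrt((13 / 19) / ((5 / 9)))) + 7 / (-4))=100.08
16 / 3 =5.33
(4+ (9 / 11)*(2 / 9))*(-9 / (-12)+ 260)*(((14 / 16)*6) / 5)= 503769 / 440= 1144.93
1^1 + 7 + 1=9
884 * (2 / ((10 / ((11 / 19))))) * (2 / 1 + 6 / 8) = 26741 / 95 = 281.48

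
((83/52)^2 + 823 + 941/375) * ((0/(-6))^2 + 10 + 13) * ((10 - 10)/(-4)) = 0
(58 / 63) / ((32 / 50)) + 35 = 18365 / 504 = 36.44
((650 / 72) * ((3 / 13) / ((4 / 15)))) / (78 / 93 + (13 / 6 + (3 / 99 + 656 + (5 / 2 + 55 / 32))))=255750 / 21712297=0.01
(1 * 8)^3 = 512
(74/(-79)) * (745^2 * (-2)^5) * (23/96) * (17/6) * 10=80295466750/711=112933145.92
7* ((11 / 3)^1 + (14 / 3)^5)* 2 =31037.08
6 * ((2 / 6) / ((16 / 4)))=1 / 2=0.50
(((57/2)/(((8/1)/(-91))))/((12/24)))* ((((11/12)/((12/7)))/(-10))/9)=133133/34560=3.85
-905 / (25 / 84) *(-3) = 45612 / 5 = 9122.40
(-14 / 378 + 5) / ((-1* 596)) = -67 / 8046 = -0.01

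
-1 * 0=0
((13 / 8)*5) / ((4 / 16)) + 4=73 / 2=36.50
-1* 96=-96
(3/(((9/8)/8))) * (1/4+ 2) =48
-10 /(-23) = 10 /23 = 0.43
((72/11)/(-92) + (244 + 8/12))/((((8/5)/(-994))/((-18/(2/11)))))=346001460/23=15043541.74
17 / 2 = 8.50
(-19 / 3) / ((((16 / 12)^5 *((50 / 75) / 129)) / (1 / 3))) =-198531 / 2048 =-96.94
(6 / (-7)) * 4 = -24 / 7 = -3.43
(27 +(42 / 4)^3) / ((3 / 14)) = 22113 / 4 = 5528.25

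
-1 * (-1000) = 1000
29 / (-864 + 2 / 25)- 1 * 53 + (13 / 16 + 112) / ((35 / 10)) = -12579537 / 604744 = -20.80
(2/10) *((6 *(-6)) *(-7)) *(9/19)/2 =1134/95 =11.94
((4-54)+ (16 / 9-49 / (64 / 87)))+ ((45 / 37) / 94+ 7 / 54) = -344639615 / 3004992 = -114.69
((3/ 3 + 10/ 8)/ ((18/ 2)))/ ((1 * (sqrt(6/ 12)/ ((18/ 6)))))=1.06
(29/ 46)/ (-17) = -29/ 782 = -0.04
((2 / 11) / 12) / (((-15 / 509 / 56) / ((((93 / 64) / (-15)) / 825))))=110453 / 32670000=0.00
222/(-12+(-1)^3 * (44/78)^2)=-168831/9368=-18.02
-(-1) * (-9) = -9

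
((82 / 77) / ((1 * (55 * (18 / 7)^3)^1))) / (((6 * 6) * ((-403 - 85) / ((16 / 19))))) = -2009 / 36804323160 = -0.00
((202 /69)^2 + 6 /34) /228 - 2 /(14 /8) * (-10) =1481246537 /129175452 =11.47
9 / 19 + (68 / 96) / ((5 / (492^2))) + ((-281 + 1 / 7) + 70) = 22664541 / 665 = 34082.02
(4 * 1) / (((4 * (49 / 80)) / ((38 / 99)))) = 3040 / 4851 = 0.63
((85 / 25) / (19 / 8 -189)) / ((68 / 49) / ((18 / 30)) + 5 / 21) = -6664 / 933125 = -0.01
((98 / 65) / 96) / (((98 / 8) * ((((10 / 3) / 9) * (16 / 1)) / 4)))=9 / 10400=0.00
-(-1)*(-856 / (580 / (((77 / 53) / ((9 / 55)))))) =-181258 / 13833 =-13.10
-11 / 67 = -0.16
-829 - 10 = -839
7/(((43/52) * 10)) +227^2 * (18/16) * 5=498544531/1720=289851.47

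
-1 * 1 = -1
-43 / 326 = -0.13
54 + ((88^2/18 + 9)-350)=1289/9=143.22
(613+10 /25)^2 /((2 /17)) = 3198206.26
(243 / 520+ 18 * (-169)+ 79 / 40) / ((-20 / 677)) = 107004589 / 1040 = 102889.03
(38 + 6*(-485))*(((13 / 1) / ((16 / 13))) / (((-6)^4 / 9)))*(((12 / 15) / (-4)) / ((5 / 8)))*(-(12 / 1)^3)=-2912208 / 25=-116488.32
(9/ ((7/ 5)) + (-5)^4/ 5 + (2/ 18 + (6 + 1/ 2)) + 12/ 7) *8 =70436/ 63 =1118.03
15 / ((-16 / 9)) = -135 / 16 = -8.44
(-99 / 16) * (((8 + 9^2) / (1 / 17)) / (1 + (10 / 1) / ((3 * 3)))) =-1348083 / 304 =-4434.48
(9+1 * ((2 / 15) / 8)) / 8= 541 / 480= 1.13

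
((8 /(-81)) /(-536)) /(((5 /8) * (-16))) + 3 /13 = 162797 /705510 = 0.23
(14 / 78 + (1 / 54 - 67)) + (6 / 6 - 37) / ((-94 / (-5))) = -2267245 / 32994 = -68.72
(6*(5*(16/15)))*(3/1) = 96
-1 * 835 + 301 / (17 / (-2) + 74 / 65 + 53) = -4914925 / 5933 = -828.40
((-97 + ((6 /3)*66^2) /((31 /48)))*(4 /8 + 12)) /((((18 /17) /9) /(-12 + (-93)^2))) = 1523971227525 /124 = 12290090544.56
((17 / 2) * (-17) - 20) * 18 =-2961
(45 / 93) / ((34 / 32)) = 240 / 527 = 0.46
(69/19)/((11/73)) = 24.10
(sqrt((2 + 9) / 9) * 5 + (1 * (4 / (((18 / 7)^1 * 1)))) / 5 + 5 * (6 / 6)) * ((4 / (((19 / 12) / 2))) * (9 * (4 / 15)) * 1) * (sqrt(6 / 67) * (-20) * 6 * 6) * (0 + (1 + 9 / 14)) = -3179520 * sqrt(4422) / 8911 -50660352 * sqrt(402) / 44555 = -46524.46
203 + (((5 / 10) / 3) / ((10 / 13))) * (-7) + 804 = 60329 / 60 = 1005.48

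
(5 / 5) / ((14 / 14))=1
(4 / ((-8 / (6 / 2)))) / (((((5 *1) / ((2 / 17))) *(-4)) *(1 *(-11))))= -3 / 3740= -0.00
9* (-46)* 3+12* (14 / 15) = -6154 / 5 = -1230.80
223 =223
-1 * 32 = -32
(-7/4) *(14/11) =-49/22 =-2.23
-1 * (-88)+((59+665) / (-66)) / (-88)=127957 / 1452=88.12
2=2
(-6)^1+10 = 4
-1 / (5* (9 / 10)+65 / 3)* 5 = -30 / 157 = -0.19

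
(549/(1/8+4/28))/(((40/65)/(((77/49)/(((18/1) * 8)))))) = 8723/240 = 36.35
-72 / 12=-6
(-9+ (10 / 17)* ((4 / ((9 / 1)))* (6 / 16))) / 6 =-227 / 153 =-1.48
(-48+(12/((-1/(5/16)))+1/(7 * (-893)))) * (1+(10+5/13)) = -47876557/81263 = -589.16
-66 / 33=-2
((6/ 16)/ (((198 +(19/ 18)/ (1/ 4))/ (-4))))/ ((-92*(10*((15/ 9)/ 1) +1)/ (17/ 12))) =459/ 70994560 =0.00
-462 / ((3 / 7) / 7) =-7546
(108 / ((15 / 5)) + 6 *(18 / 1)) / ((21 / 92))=4416 / 7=630.86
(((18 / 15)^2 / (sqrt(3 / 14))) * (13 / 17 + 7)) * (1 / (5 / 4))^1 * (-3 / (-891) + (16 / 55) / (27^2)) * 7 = 67648 * sqrt(42) / 860625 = 0.51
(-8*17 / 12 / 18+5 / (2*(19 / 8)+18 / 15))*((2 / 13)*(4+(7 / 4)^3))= 405523 / 1336608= 0.30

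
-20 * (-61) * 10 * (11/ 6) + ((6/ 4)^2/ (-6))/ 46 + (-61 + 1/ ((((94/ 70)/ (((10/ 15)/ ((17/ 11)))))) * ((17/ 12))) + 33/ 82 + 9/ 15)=22306.89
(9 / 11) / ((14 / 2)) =9 / 77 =0.12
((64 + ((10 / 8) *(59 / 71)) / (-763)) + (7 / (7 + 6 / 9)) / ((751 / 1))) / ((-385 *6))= -239546393621 / 8646147315960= -0.03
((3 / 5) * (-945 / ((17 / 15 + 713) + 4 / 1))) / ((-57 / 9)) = 25515 / 204668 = 0.12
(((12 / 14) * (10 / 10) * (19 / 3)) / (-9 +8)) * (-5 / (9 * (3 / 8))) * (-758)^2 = 873337280 / 189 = 4620832.17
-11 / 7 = -1.57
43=43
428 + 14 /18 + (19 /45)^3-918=-44573516 /91125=-489.15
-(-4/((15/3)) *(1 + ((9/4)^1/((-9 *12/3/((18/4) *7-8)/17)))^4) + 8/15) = 310940.69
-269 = -269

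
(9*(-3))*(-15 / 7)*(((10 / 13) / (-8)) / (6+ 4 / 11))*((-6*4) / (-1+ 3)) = 13365 / 1274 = 10.49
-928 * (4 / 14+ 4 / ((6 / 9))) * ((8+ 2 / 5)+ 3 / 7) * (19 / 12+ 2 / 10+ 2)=-238673248 / 1225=-194835.30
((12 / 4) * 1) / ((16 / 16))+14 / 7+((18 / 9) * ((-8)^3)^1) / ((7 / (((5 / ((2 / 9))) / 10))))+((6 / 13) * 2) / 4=-29476 / 91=-323.91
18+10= 28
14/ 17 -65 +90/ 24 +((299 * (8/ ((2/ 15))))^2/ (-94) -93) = -10943172751/ 3196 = -3424021.51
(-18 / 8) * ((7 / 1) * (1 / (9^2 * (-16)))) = 7 / 576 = 0.01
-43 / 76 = -0.57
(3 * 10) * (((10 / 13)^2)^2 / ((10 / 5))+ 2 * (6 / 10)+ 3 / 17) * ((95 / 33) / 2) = 357830515 / 5340907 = 67.00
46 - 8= 38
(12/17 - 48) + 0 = -804/17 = -47.29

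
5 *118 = 590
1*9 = 9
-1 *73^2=-5329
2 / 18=1 / 9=0.11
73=73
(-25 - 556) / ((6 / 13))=-7553 / 6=-1258.83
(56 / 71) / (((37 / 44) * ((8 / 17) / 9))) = 47124 / 2627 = 17.94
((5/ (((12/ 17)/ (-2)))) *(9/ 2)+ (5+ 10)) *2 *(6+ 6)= -1170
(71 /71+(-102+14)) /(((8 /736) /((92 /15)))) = -245456 /5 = -49091.20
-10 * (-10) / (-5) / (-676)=5 / 169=0.03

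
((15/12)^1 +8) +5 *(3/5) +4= 65/4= 16.25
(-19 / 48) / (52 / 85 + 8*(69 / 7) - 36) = -0.01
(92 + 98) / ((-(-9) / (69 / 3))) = 4370 / 9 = 485.56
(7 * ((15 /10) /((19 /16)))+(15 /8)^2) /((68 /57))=45081 /4352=10.36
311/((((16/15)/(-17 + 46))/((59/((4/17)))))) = 135690855/64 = 2120169.61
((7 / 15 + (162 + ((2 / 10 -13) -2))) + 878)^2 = 9467929 / 9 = 1051992.11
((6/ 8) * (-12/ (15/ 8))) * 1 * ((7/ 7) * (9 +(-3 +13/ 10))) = -876/ 25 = -35.04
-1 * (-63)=63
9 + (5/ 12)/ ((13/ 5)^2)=18377/ 2028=9.06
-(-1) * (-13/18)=-13/18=-0.72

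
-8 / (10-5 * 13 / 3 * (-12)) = -4 / 135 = -0.03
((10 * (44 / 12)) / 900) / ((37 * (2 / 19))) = 209 / 19980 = 0.01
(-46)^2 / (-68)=-31.12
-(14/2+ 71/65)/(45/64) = -11.51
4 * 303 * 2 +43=2467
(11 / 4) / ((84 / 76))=209 / 84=2.49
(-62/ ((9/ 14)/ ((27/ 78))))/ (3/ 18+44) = -2604/ 3445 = -0.76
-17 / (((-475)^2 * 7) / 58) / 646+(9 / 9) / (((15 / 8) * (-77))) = -6859957 / 990268125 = -0.01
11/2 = 5.50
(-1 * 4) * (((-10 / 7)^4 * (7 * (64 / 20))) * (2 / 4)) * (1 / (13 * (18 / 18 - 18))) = 64000 / 75803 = 0.84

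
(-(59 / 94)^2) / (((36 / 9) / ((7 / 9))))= -24367 / 318096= -0.08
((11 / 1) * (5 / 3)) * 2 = 110 / 3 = 36.67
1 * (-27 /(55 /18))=-486 /55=-8.84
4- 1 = 3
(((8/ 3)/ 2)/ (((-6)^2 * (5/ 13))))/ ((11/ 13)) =169/ 1485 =0.11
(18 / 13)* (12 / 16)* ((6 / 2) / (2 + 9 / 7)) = 567 / 598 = 0.95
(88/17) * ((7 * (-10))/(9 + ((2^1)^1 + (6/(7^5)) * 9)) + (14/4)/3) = -26.89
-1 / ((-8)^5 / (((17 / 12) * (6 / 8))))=17 / 524288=0.00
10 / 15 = 2 / 3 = 0.67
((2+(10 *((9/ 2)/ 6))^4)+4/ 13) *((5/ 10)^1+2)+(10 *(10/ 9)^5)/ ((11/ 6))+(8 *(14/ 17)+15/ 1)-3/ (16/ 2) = 12167331551285/ 1531179936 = 7946.38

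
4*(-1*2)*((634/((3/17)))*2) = -172448/3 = -57482.67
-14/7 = -2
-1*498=-498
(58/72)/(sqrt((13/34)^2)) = 493/234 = 2.11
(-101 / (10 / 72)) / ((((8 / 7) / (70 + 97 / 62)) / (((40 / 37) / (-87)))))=649026 / 1147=565.85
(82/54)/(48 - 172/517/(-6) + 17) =517/22149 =0.02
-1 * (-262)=262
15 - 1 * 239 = -224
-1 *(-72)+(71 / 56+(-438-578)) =-52793 / 56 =-942.73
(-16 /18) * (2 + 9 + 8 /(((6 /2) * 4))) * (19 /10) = -532 /27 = -19.70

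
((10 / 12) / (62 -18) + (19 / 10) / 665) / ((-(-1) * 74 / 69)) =23161 / 1139600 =0.02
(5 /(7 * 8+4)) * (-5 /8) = -5 /96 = -0.05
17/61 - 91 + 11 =-4863/61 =-79.72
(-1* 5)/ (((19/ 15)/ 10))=-750/ 19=-39.47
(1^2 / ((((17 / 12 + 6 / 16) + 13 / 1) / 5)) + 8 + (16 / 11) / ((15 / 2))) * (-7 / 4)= -174916 / 11715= -14.93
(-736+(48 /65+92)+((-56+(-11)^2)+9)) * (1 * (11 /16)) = -391.37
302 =302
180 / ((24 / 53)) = 795 / 2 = 397.50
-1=-1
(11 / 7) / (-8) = -0.20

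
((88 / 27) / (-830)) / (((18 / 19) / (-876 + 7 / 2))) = 72941 / 20169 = 3.62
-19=-19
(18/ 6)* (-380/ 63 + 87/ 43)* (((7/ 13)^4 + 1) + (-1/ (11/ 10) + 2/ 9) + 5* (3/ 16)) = -93670548425/ 5836040496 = -16.05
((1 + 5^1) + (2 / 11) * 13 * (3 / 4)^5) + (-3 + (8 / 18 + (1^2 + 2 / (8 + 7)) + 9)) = 3583307 / 253440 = 14.14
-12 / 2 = -6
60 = 60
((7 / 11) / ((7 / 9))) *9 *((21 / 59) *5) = 8505 / 649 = 13.10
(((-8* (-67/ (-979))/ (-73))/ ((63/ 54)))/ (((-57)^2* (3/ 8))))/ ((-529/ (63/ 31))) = -8576/ 423087427213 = -0.00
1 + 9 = 10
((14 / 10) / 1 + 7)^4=3111696 / 625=4978.71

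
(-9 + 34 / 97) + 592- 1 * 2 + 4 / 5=282343 / 485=582.15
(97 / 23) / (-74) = -97 / 1702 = -0.06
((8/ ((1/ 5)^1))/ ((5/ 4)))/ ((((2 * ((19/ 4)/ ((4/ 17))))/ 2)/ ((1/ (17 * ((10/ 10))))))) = 512/ 5491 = 0.09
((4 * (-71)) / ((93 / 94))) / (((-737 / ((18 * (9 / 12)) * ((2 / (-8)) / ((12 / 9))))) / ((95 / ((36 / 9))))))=-8559405 / 365552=-23.42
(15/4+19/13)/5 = 271/260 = 1.04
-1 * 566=-566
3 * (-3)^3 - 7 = -88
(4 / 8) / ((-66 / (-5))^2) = 25 / 8712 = 0.00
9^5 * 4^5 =60466176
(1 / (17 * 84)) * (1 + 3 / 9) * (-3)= -1 / 357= -0.00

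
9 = 9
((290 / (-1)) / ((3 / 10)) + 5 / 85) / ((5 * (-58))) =49297 / 14790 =3.33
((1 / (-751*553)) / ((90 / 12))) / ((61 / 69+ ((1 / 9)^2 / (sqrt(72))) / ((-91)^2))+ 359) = -587350151729123328 / 658394244623730928048243435+ 202761468*sqrt(2) / 658394244623730928048243435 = -0.00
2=2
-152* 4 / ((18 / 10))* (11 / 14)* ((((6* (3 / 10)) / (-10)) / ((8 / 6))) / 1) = 1254 / 35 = 35.83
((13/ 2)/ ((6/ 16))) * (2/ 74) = 52/ 111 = 0.47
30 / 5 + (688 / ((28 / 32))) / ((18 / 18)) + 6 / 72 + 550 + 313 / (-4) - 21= 52211 / 42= 1243.12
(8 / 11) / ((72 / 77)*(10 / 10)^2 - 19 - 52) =-56 / 5395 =-0.01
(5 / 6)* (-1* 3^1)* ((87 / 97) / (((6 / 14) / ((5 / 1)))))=-26.16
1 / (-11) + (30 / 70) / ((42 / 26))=0.17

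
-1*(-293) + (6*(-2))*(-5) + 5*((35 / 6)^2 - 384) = -50287 / 36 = -1396.86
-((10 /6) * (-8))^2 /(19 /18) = -3200 /19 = -168.42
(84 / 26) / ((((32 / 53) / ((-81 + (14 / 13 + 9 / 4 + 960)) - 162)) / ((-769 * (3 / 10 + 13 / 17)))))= -5802739441149 / 1838720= -3155858.12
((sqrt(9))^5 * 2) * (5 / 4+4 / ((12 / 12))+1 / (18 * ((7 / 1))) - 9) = -25461 / 14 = -1818.64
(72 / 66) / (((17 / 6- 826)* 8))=-9 / 54329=-0.00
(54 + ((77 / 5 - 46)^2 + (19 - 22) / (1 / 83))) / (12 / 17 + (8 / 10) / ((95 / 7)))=2993241 / 3088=969.31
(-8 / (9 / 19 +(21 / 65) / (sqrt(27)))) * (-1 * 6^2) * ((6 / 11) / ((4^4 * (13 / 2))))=4501575 / 22197692 - 341145 * sqrt(3) / 22197692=0.18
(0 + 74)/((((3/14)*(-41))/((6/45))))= -1.12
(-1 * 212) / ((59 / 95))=-20140 / 59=-341.36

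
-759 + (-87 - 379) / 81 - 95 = -69640 / 81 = -859.75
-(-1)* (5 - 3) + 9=11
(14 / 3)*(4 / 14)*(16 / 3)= 64 / 9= 7.11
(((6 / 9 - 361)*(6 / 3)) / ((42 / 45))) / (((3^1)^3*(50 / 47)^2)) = -2387929 / 94500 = -25.27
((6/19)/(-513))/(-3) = 2/9747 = 0.00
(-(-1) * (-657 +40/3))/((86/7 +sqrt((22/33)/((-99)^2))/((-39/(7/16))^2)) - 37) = 26.04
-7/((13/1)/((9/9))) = -7/13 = -0.54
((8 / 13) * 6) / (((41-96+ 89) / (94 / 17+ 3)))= 3480 / 3757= 0.93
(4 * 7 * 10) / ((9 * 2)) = 140 / 9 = 15.56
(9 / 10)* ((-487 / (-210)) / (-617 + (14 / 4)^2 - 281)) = -0.00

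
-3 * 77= -231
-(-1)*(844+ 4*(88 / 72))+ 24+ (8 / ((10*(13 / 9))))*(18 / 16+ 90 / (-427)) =436339523 / 499590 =873.40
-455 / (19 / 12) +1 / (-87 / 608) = -486572 / 1653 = -294.36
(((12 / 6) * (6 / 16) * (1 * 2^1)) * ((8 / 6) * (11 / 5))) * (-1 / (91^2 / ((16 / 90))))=-176 / 1863225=-0.00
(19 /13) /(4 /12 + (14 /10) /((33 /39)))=3135 /4264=0.74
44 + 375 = 419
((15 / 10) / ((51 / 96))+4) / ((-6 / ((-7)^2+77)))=-2436 / 17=-143.29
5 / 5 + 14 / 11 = 25 / 11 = 2.27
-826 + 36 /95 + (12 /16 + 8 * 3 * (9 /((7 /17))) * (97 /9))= 12844723 /2660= 4828.84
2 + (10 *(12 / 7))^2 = 14498 / 49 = 295.88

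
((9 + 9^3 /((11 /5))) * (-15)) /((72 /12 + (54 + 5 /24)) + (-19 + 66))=-1347840 /28303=-47.62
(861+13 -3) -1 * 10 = 861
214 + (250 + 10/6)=1397/3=465.67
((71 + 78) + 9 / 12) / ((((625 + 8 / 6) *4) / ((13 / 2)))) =23361 / 60128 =0.39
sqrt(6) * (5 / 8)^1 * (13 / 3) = 65 * sqrt(6) / 24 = 6.63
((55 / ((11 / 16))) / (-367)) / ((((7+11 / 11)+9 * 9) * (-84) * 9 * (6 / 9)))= 10 / 2057769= 0.00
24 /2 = 12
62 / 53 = 1.17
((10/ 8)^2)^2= 625/ 256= 2.44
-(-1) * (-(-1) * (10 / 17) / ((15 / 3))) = 2 / 17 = 0.12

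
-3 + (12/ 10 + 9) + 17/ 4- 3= 169/ 20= 8.45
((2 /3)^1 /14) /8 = 1 /168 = 0.01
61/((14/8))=244/7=34.86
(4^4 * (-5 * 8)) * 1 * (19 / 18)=-97280 / 9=-10808.89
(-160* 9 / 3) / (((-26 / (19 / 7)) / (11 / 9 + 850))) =11644720 / 273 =42654.65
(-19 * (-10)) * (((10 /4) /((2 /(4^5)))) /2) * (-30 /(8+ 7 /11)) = -422400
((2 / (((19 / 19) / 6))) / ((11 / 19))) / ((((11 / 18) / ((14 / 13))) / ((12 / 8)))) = 54.79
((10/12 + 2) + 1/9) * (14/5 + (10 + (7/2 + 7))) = 68.61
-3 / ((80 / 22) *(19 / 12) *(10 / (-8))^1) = 198 / 475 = 0.42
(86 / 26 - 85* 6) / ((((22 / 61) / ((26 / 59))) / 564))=-226619148 / 649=-349182.05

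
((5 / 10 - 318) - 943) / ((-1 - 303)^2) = -2521 / 184832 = -0.01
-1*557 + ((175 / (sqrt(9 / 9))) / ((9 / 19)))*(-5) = -21638 / 9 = -2404.22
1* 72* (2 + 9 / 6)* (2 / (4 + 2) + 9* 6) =13692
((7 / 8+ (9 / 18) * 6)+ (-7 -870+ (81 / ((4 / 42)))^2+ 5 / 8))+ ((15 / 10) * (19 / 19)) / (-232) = 335229673 / 464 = 722477.74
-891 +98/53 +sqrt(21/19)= -47125/53 +sqrt(399)/19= -888.10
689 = 689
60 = 60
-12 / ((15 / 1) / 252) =-1008 / 5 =-201.60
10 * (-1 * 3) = -30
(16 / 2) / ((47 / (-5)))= -40 / 47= -0.85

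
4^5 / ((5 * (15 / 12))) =4096 / 25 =163.84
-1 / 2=-0.50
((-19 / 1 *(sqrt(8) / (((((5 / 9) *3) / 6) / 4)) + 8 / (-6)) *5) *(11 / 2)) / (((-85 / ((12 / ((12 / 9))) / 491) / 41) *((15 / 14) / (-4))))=959728 / 41735 - 103650624 *sqrt(2) / 208675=-679.46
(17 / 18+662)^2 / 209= 142396489 / 67716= 2102.85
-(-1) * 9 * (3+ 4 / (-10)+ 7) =432 / 5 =86.40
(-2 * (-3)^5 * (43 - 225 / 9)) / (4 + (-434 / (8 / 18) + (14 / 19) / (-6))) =-997272 / 110879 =-8.99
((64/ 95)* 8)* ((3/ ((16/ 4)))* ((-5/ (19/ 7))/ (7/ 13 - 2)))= 34944/ 6859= 5.09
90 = 90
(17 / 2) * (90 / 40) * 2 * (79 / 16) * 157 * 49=92985291 / 64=1452895.17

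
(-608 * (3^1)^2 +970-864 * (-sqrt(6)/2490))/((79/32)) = -144064/79 +4608 * sqrt(6)/32785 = -1823.25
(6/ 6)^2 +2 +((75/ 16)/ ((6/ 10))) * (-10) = -601/ 8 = -75.12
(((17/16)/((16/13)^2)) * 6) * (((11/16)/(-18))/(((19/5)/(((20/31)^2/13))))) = -303875/224366592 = -0.00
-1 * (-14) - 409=-395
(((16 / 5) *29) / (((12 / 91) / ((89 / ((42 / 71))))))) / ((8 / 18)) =2382263 / 10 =238226.30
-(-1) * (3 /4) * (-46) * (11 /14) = -759 /28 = -27.11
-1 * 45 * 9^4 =-295245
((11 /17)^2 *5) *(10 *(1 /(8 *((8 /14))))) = 21175 /4624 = 4.58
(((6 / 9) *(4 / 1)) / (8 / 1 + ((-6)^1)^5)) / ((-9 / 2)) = 2 / 26217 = 0.00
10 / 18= 0.56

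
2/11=0.18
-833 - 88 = -921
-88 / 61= -1.44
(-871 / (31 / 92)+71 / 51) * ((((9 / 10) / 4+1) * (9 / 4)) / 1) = -600426057 / 84320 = -7120.80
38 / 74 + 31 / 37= 50 / 37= 1.35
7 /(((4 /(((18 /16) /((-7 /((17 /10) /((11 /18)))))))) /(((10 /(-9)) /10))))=153 /1760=0.09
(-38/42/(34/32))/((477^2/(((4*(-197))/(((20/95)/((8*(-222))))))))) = -24.88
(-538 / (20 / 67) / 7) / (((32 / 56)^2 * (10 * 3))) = -126161 / 4800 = -26.28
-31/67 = -0.46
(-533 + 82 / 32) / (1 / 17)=-9017.44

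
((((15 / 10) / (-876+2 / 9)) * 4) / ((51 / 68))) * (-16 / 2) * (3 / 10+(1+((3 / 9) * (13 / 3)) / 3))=0.13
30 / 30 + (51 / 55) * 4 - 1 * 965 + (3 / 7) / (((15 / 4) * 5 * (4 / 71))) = -1847779 / 1925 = -959.89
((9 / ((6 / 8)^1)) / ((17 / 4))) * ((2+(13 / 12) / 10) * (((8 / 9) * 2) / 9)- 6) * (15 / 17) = -108544 / 7803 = -13.91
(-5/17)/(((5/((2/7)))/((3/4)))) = -3/238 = -0.01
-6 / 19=-0.32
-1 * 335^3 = -37595375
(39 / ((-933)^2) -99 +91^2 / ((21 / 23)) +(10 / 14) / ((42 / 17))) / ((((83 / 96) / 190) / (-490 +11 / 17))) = -6451363824216952800 / 6687193219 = -964734173.66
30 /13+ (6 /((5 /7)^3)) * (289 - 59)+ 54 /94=57886173 /15275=3789.60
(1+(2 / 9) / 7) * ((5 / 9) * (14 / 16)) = 325 / 648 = 0.50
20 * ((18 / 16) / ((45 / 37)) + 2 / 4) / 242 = 57 / 484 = 0.12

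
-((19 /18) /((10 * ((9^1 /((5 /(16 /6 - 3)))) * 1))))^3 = 6859 /1259712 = 0.01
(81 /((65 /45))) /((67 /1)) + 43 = 43.84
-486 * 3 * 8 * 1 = -11664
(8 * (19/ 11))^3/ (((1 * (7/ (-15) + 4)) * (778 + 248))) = 462080/ 634887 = 0.73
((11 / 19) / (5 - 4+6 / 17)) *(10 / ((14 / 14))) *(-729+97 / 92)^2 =4193582376335 / 1849384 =2267556.32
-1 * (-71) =71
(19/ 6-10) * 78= -533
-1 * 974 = -974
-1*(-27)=27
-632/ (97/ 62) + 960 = 53936/ 97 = 556.04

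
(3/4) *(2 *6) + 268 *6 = 1617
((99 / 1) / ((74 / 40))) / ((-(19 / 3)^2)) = -1.33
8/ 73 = 0.11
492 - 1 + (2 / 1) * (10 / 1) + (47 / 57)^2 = 511.68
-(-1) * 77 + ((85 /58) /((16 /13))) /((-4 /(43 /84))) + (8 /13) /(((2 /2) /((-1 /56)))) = 311457569 /4053504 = 76.84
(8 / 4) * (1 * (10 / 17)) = 20 / 17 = 1.18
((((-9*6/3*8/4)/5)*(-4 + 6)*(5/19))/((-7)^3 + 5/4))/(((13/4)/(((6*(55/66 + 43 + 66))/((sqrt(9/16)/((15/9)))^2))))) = 33740800/3038841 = 11.10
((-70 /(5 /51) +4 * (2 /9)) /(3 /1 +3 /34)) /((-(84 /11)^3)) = 72610043 /140026320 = 0.52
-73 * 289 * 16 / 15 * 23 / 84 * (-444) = 287256752 / 105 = 2735778.59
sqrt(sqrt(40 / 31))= 5^(1 / 4) * 62^(3 / 4) / 31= 1.07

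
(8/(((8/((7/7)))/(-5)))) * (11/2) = -55/2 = -27.50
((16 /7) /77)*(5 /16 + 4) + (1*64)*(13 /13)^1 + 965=554700 /539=1029.13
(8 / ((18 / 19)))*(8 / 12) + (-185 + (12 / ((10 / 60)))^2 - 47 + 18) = 134342 / 27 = 4975.63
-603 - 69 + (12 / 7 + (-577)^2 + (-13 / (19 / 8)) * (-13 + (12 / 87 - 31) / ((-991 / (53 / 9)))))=332328.87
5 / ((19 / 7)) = 35 / 19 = 1.84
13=13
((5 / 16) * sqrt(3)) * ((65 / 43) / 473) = 0.00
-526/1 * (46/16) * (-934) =2824883/2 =1412441.50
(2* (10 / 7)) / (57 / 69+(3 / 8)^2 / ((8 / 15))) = 235520 / 89831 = 2.62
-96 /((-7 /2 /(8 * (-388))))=-85138.29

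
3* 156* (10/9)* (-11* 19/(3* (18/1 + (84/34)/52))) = -48036560/23931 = -2007.29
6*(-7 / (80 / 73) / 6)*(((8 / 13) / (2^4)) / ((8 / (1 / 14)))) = -73 / 33280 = -0.00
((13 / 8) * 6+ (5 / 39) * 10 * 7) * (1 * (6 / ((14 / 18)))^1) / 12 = 8763 / 728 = 12.04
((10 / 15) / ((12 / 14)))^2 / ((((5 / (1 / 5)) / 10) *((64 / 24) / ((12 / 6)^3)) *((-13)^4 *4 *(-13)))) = -49 / 100249110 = -0.00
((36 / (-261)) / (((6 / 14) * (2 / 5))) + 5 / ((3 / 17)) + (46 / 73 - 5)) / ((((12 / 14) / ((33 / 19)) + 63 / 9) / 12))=45301256 / 1221509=37.09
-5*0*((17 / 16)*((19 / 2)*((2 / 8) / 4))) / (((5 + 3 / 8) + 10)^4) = 0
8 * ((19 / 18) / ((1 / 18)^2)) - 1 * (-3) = 2739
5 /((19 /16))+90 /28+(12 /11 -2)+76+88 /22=253145 /2926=86.52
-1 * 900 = -900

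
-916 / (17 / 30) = -27480 / 17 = -1616.47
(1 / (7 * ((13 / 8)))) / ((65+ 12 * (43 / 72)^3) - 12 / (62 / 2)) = 7713792 / 5893708639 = 0.00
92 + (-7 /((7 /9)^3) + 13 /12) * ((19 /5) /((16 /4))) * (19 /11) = 69.36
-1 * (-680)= 680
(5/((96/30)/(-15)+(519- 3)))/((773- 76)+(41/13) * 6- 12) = 4875/353997284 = 0.00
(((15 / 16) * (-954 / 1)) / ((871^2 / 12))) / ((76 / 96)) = -257580 / 14414179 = -0.02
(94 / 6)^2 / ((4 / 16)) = 8836 / 9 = 981.78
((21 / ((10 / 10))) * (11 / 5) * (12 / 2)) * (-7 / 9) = -1078 / 5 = -215.60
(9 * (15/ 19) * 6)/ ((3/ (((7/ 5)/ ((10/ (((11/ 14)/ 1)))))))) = 297/ 190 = 1.56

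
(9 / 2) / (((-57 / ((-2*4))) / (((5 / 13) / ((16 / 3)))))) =45 / 988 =0.05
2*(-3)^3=-54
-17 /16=-1.06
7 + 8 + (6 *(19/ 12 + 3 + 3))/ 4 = 26.38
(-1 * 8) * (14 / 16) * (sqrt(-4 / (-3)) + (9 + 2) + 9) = -140- 14 * sqrt(3) / 3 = -148.08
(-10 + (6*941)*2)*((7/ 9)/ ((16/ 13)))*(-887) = -455324597/ 72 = -6323952.74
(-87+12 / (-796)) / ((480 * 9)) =-481 / 23880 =-0.02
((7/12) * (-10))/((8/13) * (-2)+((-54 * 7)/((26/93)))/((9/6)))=455/70404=0.01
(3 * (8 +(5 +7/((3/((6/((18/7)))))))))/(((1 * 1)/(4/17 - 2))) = -1660/17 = -97.65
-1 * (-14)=14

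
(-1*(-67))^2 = 4489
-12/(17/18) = -216/17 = -12.71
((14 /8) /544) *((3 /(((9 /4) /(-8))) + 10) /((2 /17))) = -7 /384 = -0.02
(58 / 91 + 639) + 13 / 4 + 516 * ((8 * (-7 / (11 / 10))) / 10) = -7944023 / 4004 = -1984.02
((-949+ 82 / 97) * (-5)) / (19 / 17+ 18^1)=1563507 / 6305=247.98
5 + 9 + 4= 18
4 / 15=0.27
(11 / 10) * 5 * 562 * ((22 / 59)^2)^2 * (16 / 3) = 11585364736 / 36352083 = 318.70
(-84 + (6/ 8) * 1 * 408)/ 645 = 0.34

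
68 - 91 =-23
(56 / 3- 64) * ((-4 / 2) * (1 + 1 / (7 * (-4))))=612 / 7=87.43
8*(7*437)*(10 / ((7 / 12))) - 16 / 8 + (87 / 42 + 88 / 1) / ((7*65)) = 205563917 / 490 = 419518.20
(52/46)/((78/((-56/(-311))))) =56/21459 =0.00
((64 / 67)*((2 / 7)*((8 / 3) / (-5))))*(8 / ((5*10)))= -4096 / 175875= -0.02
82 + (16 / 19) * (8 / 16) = 82.42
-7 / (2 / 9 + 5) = -63 / 47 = -1.34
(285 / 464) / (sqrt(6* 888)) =95* sqrt(37) / 68672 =0.01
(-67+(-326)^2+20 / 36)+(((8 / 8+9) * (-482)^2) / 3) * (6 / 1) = 42774206 / 9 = 4752689.56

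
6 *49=294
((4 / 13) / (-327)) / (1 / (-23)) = 92 / 4251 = 0.02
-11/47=-0.23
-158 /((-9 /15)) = 790 /3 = 263.33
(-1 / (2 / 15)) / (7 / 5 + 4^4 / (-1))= 75 / 2546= 0.03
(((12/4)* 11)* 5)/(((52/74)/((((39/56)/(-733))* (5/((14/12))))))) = -274725/287336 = -0.96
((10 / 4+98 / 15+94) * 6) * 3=9273 / 5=1854.60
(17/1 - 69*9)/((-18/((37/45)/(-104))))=-5587/21060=-0.27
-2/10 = -0.20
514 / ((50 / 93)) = 23901 / 25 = 956.04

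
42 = 42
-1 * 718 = -718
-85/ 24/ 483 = -85/ 11592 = -0.01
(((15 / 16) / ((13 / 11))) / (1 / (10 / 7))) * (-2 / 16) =-825 / 5824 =-0.14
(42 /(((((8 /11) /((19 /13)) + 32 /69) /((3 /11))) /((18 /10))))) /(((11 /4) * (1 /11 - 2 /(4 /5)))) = -1486674 /459245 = -3.24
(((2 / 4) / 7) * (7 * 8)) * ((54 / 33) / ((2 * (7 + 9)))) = 9 / 44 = 0.20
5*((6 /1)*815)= 24450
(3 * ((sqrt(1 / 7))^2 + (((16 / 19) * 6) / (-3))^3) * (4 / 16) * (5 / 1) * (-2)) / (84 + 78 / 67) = 74543195 / 182641452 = 0.41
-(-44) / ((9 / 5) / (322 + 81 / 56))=996215 / 126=7906.47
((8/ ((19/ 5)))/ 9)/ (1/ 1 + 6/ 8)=160/ 1197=0.13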